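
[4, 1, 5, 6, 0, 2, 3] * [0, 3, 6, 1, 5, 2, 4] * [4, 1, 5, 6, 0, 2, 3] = [2, 6, 5, 0, 4, 3, 1]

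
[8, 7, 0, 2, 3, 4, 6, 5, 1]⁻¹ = [2, 8, 3, 4, 5, 7, 6, 1, 0]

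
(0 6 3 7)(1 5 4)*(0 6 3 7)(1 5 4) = (0 3)(1 4 5)(6 7)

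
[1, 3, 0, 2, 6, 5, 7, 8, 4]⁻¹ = [2, 0, 3, 1, 8, 5, 4, 6, 7]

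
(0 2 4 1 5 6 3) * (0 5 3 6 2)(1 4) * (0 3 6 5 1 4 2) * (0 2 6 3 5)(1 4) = (0 5 2 1 3 4 6)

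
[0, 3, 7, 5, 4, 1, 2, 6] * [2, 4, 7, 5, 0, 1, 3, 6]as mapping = [0→2, 1→5, 2→6, 3→1, 4→0, 5→4, 6→7, 7→3]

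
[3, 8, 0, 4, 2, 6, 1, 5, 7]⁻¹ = [2, 6, 4, 0, 3, 7, 5, 8, 1]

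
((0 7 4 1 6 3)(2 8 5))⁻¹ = (0 3 6 1 4 7)(2 5 8)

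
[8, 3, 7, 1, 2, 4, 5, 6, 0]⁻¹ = [8, 3, 4, 1, 5, 6, 7, 2, 0]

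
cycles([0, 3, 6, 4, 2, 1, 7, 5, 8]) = (1 3 4 2 6 7 5)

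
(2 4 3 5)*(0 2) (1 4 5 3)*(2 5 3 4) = (0 5) (1 2 3 4) 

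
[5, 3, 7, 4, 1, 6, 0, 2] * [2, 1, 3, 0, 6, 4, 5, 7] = [4, 0, 7, 6, 1, 5, 2, 3]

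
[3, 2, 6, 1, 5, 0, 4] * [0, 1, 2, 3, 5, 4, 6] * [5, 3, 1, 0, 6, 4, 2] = [0, 1, 2, 3, 6, 5, 4] 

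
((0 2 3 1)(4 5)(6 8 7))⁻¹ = (0 1 3 2)(4 5)(6 7 8)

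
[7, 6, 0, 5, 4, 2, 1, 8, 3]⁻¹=[2, 6, 5, 8, 4, 3, 1, 0, 7]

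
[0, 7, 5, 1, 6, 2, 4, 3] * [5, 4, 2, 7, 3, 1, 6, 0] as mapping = [0→5, 1→0, 2→1, 3→4, 4→6, 5→2, 6→3, 7→7] 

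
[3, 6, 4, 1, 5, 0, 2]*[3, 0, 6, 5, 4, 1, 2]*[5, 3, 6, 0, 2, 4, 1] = [4, 6, 2, 5, 3, 0, 1]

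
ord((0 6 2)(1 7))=6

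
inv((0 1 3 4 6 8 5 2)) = (0 2 5 8 6 4 3 1)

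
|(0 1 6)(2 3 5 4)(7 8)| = 12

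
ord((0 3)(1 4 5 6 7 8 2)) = 14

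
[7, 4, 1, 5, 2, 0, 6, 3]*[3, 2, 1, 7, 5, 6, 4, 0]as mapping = [0→0, 1→5, 2→2, 3→6, 4→1, 5→3, 6→4, 7→7]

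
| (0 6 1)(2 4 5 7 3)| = 15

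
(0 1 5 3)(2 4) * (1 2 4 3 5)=(0 2 3)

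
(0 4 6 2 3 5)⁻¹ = (0 5 3 2 6 4)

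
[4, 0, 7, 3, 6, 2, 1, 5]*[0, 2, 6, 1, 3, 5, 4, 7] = [3, 0, 7, 1, 4, 6, 2, 5]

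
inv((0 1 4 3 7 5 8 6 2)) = (0 2 6 8 5 7 3 4 1)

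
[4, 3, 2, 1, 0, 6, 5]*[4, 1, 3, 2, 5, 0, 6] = [5, 2, 3, 1, 4, 6, 0]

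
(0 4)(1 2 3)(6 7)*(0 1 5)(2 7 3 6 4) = (0 2 6 3 5)(1 7 4)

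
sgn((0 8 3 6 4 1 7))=1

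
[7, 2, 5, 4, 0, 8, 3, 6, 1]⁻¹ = [4, 8, 1, 6, 3, 2, 7, 0, 5]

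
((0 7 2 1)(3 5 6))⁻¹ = (0 1 2 7)(3 6 5)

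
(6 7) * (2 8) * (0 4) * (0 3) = (0 4 3)(2 8)(6 7)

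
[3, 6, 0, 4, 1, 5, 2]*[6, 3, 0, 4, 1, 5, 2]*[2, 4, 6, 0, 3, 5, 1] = [3, 6, 1, 4, 0, 5, 2]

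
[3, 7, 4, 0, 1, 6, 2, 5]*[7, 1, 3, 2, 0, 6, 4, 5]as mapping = [0→2, 1→5, 2→0, 3→7, 4→1, 5→4, 6→3, 7→6]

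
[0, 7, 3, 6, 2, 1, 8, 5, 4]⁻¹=[0, 5, 4, 2, 8, 7, 3, 1, 6]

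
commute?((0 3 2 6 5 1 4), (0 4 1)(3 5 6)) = no:(0 3 2 6 5 1 4) * (0 4 1)(3 5 6) = (0 5)(2 3), (0 4 1)(3 5 6) * (0 3 2 6 5 1 4) = (1 3)(2 6)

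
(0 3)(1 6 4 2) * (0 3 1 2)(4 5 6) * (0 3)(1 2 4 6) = (0 2 4 3)(1 6 5)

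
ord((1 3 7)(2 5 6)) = 3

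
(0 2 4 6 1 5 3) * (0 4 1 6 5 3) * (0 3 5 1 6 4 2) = (1 5 3 2 6 4)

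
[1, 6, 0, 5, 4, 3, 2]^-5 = [2, 0, 6, 5, 4, 3, 1]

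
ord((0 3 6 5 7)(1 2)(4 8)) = 10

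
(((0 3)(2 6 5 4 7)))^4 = (2 7 4 5 6)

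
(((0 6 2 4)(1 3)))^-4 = ()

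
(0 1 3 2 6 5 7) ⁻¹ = (0 7 5 6 2 3 1) 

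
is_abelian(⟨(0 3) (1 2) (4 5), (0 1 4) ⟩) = no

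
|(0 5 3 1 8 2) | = 6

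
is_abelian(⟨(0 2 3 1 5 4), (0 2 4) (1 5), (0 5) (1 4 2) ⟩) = no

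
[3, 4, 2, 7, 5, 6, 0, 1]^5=[5, 3, 2, 6, 7, 1, 4, 0]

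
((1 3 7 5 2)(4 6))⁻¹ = (1 2 5 7 3)(4 6)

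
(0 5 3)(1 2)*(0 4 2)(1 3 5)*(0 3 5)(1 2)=(0 2 5)(1 3 4)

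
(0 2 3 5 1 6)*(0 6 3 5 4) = (0 2 5 1 3 4)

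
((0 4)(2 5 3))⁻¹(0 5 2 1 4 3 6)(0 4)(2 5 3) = (0 2 6 4 3 5 1)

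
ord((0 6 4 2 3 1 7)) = 7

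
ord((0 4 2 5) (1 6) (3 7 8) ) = 12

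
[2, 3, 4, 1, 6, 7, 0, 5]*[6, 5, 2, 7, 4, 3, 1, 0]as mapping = [0→2, 1→7, 2→4, 3→5, 4→1, 5→0, 6→6, 7→3]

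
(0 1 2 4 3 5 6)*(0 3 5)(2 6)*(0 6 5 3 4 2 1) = (1 5)(3 6 4)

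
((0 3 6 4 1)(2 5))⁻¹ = (0 1 4 6 3)(2 5)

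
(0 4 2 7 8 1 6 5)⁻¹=(0 5 6 1 8 7 2 4)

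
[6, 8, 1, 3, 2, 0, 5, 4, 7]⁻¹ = [5, 2, 4, 3, 7, 6, 0, 8, 1]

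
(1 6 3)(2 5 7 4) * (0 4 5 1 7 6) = (0 4 2 1)(3 7 5 6)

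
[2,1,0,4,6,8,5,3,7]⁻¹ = [2,1,0,7,3,6,4,8,5]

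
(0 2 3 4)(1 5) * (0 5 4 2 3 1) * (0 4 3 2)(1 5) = (0 2 5 4 1 3)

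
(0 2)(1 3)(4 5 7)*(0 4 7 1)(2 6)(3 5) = (0 6 2 4 3)(1 5)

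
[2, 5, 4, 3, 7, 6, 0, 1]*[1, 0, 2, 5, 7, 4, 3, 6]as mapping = [0→2, 1→4, 2→7, 3→5, 4→6, 5→3, 6→1, 7→0]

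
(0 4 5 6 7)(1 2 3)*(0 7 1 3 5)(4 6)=(0 6 1 2 5 4)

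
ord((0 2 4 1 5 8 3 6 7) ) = 9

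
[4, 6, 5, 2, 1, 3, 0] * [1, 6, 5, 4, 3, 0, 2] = [3, 2, 0, 5, 6, 4, 1]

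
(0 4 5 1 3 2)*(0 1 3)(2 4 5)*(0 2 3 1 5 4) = (0 4 3)(1 2 5)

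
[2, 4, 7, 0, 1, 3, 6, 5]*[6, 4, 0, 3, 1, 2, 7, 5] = [0, 1, 5, 6, 4, 3, 7, 2]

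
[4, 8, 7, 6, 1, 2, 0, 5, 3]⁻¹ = [6, 4, 5, 8, 0, 7, 3, 2, 1]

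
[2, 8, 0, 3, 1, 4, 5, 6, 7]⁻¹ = [2, 4, 0, 3, 5, 6, 7, 8, 1]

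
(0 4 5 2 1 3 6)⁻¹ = (0 6 3 1 2 5 4)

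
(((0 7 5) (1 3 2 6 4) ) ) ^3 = (1 6 3 4 2) 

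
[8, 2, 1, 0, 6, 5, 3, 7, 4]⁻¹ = [3, 2, 1, 6, 8, 5, 4, 7, 0]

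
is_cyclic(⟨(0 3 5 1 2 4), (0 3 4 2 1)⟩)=no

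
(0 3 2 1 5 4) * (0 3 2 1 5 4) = (0 2 5)(1 4 3)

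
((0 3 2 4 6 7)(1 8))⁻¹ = (0 7 6 4 2 3)(1 8)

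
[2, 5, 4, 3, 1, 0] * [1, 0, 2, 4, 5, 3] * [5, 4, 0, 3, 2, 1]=[0, 3, 1, 2, 5, 4]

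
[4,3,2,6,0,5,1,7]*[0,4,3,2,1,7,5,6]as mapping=[0→1,1→2,2→3,3→5,4→0,5→7,6→4,7→6]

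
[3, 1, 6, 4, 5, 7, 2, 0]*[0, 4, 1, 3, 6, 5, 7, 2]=[3, 4, 7, 6, 5, 2, 1, 0]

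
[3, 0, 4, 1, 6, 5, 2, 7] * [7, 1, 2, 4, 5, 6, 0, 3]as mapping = [0→4, 1→7, 2→5, 3→1, 4→0, 5→6, 6→2, 7→3]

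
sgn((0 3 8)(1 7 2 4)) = -1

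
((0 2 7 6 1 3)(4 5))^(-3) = (0 6)(1 2)(3 7)(4 5)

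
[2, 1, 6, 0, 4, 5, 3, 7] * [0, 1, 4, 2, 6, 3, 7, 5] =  [4, 1, 7, 0, 6, 3, 2, 5]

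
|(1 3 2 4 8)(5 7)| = 10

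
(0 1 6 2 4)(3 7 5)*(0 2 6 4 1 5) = (0 5 3 7)(1 4 2)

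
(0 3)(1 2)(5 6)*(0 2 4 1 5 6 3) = (1 4)(2 5 3)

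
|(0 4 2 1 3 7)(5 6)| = 6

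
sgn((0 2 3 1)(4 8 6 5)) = 1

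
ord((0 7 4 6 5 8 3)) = 7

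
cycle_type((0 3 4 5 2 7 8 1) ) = 8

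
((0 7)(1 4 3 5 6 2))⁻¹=(0 7)(1 2 6 5 3 4)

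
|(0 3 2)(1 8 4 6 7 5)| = 6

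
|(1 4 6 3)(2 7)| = 4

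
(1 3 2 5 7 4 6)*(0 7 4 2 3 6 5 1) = (0 7 2 1 6) (4 5) 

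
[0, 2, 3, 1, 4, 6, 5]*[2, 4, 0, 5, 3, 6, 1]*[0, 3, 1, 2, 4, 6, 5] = [1, 0, 6, 4, 2, 3, 5]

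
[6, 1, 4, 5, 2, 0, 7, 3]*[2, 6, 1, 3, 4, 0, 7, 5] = [7, 6, 4, 0, 1, 2, 5, 3]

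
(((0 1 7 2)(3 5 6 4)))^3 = (0 2 7 1)(3 4 6 5)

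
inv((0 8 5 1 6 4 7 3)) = (0 3 7 4 6 1 5 8)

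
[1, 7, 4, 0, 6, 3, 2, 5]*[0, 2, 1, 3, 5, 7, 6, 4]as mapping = [0→2, 1→4, 2→5, 3→0, 4→6, 5→3, 6→1, 7→7]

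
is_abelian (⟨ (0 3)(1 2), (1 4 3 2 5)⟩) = no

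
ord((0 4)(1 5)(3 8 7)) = 6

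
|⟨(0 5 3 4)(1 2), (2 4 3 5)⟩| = 720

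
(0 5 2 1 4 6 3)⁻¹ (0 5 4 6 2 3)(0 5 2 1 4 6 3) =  (0 5 2 6 3 1)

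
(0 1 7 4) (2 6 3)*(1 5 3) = (0 5 3 2 6 1 7 4) 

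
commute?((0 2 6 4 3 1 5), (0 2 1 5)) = no:(0 2 6 4 3 1 5) * (0 2 1 5) = (0 1)(2 6 4 3 5), (0 2 1 5) * (0 2 6 4 3 1 5) = (0 6 4 3 1)(2 5)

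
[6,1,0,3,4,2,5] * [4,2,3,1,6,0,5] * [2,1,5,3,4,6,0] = [6,5,4,1,0,3,2]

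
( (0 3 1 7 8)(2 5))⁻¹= (0 8 7 1 3)(2 5)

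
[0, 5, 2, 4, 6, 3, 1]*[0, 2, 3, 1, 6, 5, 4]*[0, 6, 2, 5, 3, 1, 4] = [0, 1, 5, 4, 3, 6, 2]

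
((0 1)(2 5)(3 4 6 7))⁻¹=(0 1)(2 5)(3 7 6 4)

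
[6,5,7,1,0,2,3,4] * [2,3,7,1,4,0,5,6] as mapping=[0→5,1→0,2→6,3→3,4→2,5→7,6→1,7→4] 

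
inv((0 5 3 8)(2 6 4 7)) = (0 8 3 5)(2 7 4 6)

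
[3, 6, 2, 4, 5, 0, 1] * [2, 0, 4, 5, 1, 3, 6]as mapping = [0→5, 1→6, 2→4, 3→1, 4→3, 5→2, 6→0]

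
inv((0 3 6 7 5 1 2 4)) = (0 4 2 1 5 7 6 3)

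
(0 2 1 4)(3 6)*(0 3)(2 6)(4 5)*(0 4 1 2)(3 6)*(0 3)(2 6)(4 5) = (1 4 2 6 5)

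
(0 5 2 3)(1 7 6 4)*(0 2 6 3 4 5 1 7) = (0 1)(2 4 7 3)(5 6)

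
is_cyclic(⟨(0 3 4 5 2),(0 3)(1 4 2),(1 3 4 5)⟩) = no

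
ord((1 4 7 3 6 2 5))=7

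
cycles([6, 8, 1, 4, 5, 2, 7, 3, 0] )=(0 6 7 3 4 5 2 1 8) 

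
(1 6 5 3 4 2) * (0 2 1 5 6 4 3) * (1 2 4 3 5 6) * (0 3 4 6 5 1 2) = (0 6 2 5 3 1 4)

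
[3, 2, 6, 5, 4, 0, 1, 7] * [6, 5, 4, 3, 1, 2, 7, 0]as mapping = [0→3, 1→4, 2→7, 3→2, 4→1, 5→6, 6→5, 7→0]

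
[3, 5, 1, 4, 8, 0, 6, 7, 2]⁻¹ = [5, 2, 8, 0, 3, 1, 6, 7, 4]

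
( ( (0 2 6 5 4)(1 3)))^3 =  (0 5 2 4 6)(1 3)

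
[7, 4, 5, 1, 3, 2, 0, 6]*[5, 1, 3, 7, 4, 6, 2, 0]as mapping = [0→0, 1→4, 2→6, 3→1, 4→7, 5→3, 6→5, 7→2]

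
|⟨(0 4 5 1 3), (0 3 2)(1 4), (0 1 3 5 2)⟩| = 720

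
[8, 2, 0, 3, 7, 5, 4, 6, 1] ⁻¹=[2, 8, 1, 3, 6, 5, 7, 4, 0] 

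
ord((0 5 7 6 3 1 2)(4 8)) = 14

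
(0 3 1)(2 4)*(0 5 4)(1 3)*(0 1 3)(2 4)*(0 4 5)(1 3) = (0 1)(2 3 4 5)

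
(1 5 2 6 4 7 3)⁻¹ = (1 3 7 4 6 2 5)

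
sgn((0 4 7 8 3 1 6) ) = 1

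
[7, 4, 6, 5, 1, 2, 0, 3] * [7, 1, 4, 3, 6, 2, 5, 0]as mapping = [0→0, 1→6, 2→5, 3→2, 4→1, 5→4, 6→7, 7→3]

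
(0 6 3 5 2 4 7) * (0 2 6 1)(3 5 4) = (0 1)(2 3 4 7)(5 6)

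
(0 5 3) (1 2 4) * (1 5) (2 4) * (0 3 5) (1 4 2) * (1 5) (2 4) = (0 2 5 1 4) 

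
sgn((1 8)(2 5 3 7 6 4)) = 1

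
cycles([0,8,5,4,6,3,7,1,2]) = (1 8 2 5 3 4 6 7)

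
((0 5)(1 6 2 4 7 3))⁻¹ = (0 5)(1 3 7 4 2 6)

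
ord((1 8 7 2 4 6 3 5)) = 8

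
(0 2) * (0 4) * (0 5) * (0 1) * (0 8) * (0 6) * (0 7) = (0 2 4 5 1 8 6 7)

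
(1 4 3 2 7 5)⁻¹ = (1 5 7 2 3 4)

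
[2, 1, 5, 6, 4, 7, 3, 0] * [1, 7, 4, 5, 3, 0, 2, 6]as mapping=[0→4, 1→7, 2→0, 3→2, 4→3, 5→6, 6→5, 7→1]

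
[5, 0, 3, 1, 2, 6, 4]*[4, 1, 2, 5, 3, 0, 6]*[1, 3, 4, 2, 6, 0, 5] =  [1, 6, 0, 3, 4, 5, 2]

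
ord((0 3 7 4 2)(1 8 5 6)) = 20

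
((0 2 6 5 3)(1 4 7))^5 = (1 7 4)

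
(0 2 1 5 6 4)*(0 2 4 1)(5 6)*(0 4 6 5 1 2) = (0 6 2 4)(1 5)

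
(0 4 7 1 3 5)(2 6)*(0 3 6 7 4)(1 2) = (1 6)(2 7)(3 5)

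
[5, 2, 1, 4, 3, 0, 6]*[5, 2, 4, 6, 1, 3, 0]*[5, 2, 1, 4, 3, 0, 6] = [4, 3, 1, 2, 6, 0, 5]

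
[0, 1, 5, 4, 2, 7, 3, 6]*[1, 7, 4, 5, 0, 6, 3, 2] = [1, 7, 6, 0, 4, 2, 5, 3]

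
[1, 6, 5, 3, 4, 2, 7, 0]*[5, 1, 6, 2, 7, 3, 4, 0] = [1, 4, 3, 2, 7, 6, 0, 5]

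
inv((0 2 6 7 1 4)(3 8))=(0 4 1 7 6 2)(3 8)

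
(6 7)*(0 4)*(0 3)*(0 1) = (0 4 3 1)(6 7)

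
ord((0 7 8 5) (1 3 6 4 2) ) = 20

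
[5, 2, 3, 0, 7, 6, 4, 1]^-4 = [7, 5, 6, 4, 3, 1, 2, 0]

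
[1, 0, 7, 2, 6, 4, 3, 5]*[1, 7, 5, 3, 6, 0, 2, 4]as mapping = [0→7, 1→1, 2→4, 3→5, 4→2, 5→6, 6→3, 7→0]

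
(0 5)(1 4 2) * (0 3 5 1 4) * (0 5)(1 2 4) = (0 2 1 5 3)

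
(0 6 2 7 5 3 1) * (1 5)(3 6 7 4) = (0 7 1)(2 4 3 5 6)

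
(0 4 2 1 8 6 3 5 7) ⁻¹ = (0 7 5 3 6 8 1 2 4) 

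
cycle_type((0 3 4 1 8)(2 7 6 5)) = 4.5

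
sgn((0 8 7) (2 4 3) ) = 1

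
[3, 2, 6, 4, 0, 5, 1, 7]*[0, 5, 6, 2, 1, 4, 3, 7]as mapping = [0→2, 1→6, 2→3, 3→1, 4→0, 5→4, 6→5, 7→7]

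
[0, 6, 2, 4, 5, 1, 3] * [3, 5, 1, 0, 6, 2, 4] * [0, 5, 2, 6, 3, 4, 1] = [6, 3, 5, 1, 2, 4, 0]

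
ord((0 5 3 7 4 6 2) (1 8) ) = 14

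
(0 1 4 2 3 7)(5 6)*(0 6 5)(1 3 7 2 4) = (0 3 2 7 6)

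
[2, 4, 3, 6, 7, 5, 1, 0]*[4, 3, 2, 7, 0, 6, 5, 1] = [2, 0, 7, 5, 1, 6, 3, 4]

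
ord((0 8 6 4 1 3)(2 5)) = 6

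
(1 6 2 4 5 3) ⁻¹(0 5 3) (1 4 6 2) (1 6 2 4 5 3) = (0 3 1) (2 4 6 5) 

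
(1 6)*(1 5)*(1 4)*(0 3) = (0 3)(1 6 5 4)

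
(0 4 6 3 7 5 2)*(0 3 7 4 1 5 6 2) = (0 1 5)(2 3 4)(6 7)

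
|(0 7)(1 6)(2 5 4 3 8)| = 10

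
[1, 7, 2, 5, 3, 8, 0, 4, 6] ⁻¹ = [6, 0, 2, 4, 7, 3, 8, 1, 5] 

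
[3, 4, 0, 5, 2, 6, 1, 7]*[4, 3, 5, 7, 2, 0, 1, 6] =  [7, 2, 4, 0, 5, 1, 3, 6]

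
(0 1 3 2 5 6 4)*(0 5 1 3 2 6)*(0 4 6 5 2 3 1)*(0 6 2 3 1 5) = (0 5 4 3)(2 6)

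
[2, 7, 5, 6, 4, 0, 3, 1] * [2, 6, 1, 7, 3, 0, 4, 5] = [1, 5, 0, 4, 3, 2, 7, 6]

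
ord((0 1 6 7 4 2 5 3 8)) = 9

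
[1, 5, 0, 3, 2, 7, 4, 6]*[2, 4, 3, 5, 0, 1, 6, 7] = [4, 1, 2, 5, 3, 7, 0, 6] 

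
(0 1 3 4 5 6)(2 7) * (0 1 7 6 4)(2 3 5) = (0 7 3)(1 5 4 2 6)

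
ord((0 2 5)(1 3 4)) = 3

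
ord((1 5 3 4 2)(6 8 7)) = 15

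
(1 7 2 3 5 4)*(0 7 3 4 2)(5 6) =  (0 7)(1 3 6 5 2 4)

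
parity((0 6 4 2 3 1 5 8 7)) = even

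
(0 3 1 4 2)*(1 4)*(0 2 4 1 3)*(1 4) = (1 3 4)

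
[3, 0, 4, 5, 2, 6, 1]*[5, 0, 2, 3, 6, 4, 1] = [3, 5, 6, 4, 2, 1, 0]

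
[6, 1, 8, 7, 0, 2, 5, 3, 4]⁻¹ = [4, 1, 5, 7, 8, 6, 0, 3, 2]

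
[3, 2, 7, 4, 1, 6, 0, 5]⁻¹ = [6, 4, 1, 0, 3, 7, 5, 2]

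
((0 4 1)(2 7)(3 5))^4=(0 4 1)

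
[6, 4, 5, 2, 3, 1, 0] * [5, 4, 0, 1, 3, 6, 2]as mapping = [0→2, 1→3, 2→6, 3→0, 4→1, 5→4, 6→5]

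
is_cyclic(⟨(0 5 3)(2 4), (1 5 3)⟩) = no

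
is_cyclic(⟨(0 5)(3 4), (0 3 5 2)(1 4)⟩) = no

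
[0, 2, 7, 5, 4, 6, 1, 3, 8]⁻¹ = [0, 6, 1, 7, 4, 3, 5, 2, 8]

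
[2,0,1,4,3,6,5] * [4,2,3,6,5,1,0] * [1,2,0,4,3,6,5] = [4,3,0,6,5,1,2]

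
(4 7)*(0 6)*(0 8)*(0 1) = (0 6 8 1)(4 7)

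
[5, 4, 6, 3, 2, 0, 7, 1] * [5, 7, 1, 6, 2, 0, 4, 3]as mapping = [0→0, 1→2, 2→4, 3→6, 4→1, 5→5, 6→3, 7→7]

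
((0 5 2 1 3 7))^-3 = (0 1)(2 7)(3 5)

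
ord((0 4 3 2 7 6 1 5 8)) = 9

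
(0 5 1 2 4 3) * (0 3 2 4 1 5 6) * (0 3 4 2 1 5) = (0 6 3 4 1 2 5)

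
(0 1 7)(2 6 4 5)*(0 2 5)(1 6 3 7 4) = (0 6 1 4)(2 3 7)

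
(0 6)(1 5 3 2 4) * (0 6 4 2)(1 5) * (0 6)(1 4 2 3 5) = (0 2 3 6)(1 4)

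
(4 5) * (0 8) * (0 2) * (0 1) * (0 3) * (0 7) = (0 8 2 1 3 7)(4 5)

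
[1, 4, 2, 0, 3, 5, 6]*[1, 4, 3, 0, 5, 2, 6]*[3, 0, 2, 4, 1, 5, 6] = [1, 5, 4, 0, 3, 2, 6]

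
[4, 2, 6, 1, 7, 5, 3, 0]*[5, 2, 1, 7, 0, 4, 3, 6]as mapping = [0→0, 1→1, 2→3, 3→2, 4→6, 5→4, 6→7, 7→5]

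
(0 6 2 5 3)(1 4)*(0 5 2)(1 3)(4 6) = (0 4 3 5 1 6)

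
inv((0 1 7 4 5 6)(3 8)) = (0 6 5 4 7 1)(3 8)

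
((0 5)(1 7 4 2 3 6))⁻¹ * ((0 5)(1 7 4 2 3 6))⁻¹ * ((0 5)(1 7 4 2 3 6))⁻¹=(0 5)(1 2)(3 7)(4 6)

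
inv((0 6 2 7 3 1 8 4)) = (0 4 8 1 3 7 2 6)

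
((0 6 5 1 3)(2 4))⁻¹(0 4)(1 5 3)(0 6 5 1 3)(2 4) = (0 3 1)(2 6)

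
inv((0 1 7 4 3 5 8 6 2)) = (0 2 6 8 5 3 4 7 1)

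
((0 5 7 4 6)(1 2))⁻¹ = (0 6 4 7 5)(1 2)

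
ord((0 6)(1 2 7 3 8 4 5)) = 14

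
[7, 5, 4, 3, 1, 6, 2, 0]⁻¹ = [7, 4, 6, 3, 2, 1, 5, 0]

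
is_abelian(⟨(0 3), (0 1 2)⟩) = no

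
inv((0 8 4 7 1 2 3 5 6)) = (0 6 5 3 2 1 7 4 8)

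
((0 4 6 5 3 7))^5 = (0 7 3 5 6 4)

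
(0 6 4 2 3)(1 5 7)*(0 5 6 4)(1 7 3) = (0 4 2 1 6)(3 5)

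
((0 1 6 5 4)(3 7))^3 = (0 5 1 4 6)(3 7)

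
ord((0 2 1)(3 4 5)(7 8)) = 6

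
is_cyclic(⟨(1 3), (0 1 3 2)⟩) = no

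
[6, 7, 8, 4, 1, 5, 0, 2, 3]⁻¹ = [6, 4, 7, 8, 3, 5, 0, 1, 2]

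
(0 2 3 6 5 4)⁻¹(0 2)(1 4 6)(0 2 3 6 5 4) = (0 5 1)(2 3)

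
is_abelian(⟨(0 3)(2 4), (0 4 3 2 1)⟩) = no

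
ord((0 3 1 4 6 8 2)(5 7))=14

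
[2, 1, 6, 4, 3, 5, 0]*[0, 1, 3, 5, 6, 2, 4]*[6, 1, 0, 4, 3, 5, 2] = [4, 1, 3, 2, 5, 0, 6]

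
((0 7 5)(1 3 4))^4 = (0 7 5)(1 3 4)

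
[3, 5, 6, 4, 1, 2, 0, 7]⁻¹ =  [6, 4, 5, 0, 3, 1, 2, 7]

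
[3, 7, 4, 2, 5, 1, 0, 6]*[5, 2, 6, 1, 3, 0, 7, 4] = [1, 4, 3, 6, 0, 2, 5, 7]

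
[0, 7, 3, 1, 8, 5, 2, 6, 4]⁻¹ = [0, 3, 6, 2, 8, 5, 7, 1, 4]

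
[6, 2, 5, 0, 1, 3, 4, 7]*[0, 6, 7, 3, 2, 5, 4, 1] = [4, 7, 5, 0, 6, 3, 2, 1]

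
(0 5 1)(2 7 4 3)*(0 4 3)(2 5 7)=(0 7 3 5 1 4)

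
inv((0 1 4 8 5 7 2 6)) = (0 6 2 7 5 8 4 1)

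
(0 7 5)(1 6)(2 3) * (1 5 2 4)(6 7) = (0 6 5)(1 7 2 3 4)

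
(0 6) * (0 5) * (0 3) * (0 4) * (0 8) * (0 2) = (0 6 5 3 4 8 2)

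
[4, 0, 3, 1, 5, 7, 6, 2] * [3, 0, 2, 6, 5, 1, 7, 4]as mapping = [0→5, 1→3, 2→6, 3→0, 4→1, 5→4, 6→7, 7→2]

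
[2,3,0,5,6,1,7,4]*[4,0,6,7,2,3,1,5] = [6,7,4,3,1,0,5,2]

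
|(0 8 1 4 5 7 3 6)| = 8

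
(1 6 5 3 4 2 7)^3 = (1 3 7 5 2 6 4)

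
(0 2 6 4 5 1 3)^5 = (0 1 4 2 3 5 6)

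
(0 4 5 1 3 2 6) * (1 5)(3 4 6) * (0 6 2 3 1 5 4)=(0 2 1)(4 5)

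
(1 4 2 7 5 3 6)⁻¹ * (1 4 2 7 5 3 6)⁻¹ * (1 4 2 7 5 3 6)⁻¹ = (1 5 4 3 2 6 7)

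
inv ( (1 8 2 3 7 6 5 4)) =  (1 4 5 6 7 3 2 8)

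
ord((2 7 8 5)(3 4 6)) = 12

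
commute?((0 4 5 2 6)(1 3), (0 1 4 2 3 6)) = no:(0 4 5 2 6)(1 3)*(0 1 4 2 3 6) = (0 2)(1 6)(3 4 5), (0 1 4 2 3 6)*(0 4 5 2 6)(1 3) = (0 3)(1 5 2)(4 6)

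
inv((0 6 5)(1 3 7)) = (0 5 6)(1 7 3)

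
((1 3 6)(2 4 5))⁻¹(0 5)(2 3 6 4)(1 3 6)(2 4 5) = (0 2)(1 5 4 6)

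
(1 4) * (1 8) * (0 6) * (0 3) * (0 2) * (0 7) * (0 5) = (0 6 3 2 7 5) (1 4 8) 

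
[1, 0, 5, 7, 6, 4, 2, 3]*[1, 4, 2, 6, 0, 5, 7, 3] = [4, 1, 5, 3, 7, 0, 2, 6]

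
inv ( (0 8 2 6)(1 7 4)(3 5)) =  (0 6 2 8)(1 4 7)(3 5)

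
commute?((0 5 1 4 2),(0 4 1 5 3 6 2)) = no:(0 5 1 4 2)*(0 4 1 5 3 6 2) = (0 3 6 2 4),(0 4 1 5 3 6 2)*(0 5 1 4 2) = (0 2 5 3 6)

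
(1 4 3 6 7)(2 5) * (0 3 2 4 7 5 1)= (0 3 6 5 4 2 1 7)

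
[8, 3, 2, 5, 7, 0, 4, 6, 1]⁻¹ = [5, 8, 2, 1, 6, 3, 7, 4, 0]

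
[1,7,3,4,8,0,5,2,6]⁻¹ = [5,0,7,2,3,6,8,1,4]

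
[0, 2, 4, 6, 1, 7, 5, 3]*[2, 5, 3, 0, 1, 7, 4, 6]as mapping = [0→2, 1→3, 2→1, 3→4, 4→5, 5→6, 6→7, 7→0]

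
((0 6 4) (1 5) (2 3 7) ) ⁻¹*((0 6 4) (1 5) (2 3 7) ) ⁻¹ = (0 6 4) (2 3 7) 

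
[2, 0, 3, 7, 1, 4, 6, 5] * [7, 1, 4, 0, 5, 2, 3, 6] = [4, 7, 0, 6, 1, 5, 3, 2]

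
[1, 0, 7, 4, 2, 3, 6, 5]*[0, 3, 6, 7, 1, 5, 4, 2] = [3, 0, 2, 1, 6, 7, 4, 5]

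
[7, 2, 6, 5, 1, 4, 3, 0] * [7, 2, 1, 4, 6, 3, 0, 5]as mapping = [0→5, 1→1, 2→0, 3→3, 4→2, 5→6, 6→4, 7→7]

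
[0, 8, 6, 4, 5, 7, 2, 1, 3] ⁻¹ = [0, 7, 6, 8, 3, 4, 2, 5, 1] 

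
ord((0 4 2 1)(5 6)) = 4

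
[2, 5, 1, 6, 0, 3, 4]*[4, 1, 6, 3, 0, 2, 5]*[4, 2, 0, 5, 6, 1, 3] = [3, 0, 2, 1, 6, 5, 4]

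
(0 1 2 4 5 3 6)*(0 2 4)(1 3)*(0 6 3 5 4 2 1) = (0 5)(1 2 6)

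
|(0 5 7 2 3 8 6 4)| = 8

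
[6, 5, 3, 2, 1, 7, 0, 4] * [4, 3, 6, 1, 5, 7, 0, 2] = [0, 7, 1, 6, 3, 2, 4, 5]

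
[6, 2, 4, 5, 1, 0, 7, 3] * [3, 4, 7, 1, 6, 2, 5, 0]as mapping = [0→5, 1→7, 2→6, 3→2, 4→4, 5→3, 6→0, 7→1]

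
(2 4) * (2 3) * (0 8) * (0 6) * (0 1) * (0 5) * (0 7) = (0 8 6 1 5 7)(2 4 3)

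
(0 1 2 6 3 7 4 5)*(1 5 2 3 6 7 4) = (0 5)(1 3 4 2 7)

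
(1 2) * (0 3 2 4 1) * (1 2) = (0 3 1 4 2)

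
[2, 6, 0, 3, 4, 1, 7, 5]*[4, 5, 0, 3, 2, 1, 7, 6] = [0, 7, 4, 3, 2, 5, 6, 1]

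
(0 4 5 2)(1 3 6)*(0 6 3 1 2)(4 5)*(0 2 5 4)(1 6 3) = (0 4)(1 6 5 2 3)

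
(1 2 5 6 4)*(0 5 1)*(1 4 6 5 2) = (0 2 4)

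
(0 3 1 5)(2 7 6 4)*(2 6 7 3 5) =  (0 5)(1 2 3)(4 6)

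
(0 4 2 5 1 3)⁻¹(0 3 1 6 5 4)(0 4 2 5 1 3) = (0 3 6 1 2 4)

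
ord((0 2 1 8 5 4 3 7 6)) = 9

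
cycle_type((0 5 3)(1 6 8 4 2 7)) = 3.6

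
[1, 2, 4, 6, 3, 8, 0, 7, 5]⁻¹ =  [6, 0, 1, 4, 2, 8, 3, 7, 5]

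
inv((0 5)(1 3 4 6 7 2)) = (0 5)(1 2 7 6 4 3)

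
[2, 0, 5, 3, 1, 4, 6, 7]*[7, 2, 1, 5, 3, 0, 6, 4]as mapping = [0→1, 1→7, 2→0, 3→5, 4→2, 5→3, 6→6, 7→4]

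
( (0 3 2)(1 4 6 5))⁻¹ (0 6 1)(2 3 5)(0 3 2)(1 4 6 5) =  (0 2 1)(3 5 4)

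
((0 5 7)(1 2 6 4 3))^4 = (0 5 7)(1 3 4 6 2)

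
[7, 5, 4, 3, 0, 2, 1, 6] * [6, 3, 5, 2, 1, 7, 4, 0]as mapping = [0→0, 1→7, 2→1, 3→2, 4→6, 5→5, 6→3, 7→4]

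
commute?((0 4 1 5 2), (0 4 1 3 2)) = no:(0 4 1 5 2) * (0 4 1 3 2) = (0 1 5)(2 4 3), (0 4 1 3 2) * (0 4 1 5 2) = (0 1 3)(2 4 5)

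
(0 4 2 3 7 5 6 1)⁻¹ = (0 1 6 5 7 3 2 4)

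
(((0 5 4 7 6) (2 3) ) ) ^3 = (0 7 5 6 4) (2 3) 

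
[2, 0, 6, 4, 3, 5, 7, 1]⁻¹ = [1, 7, 0, 4, 3, 5, 2, 6]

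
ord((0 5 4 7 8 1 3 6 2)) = 9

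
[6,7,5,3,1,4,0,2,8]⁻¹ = [6,4,7,3,5,2,0,1,8]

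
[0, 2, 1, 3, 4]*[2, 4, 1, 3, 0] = [2, 1, 4, 3, 0]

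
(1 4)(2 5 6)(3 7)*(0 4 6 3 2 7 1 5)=(0 4 5 3 1 6 7 2)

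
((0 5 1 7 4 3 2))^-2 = (0 3 7 5 2 4 1)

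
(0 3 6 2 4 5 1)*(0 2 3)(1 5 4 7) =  (1 2 7)(3 6)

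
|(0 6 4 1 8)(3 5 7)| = 15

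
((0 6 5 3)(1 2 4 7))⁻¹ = (0 3 5 6)(1 7 4 2)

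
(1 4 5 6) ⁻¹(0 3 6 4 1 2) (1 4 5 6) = (0 3 1 5 4 2) 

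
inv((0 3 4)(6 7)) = (0 4 3)(6 7)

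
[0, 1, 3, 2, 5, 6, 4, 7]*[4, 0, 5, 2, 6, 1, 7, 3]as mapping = [0→4, 1→0, 2→2, 3→5, 4→1, 5→7, 6→6, 7→3]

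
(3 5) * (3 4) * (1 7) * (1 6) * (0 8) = (0 8)(1 7 6)(3 5 4)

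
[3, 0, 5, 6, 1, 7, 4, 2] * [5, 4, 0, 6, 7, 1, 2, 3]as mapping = [0→6, 1→5, 2→1, 3→2, 4→4, 5→3, 6→7, 7→0]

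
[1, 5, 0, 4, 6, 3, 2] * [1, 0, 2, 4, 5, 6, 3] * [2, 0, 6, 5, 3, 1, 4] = [2, 4, 0, 1, 5, 3, 6]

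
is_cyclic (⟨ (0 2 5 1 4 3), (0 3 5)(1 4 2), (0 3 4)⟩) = no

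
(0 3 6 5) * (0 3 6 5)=(0 6)(3 5)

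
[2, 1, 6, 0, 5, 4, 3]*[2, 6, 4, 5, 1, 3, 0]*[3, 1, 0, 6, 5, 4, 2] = [5, 2, 3, 0, 6, 1, 4]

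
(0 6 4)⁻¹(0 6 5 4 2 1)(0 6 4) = (0 2 1 6 4 5)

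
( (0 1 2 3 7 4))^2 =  (0 2 7)(1 3 4)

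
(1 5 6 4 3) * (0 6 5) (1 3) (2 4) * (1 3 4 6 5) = (0 5 1) (2 6) (3 4) 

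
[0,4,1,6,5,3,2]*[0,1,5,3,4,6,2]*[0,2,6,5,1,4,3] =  [0,1,2,6,3,5,4]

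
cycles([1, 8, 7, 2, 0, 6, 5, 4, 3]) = (0 1 8 3 2 7 4)(5 6)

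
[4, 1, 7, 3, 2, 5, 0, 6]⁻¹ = [6, 1, 4, 3, 0, 5, 7, 2]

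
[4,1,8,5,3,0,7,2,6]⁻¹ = [5,1,7,4,0,3,8,6,2]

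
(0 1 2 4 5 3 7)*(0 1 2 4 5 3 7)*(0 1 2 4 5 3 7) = (0 4 7 2 3 1 5) 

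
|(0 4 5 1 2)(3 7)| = 10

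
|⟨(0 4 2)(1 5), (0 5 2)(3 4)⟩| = 720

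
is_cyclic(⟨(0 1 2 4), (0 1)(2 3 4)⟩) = no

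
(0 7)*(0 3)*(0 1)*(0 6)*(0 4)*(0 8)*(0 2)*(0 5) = (0 7 3 1 6 4 8 2 5)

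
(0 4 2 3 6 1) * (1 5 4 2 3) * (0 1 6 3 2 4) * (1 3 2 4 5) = (0 5)(1 3 2 6)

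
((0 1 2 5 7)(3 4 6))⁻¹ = (0 7 5 2 1)(3 6 4)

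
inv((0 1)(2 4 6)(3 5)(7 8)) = (0 1)(2 6 4)(3 5)(7 8)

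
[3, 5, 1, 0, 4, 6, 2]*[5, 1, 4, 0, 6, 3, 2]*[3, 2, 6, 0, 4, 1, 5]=[3, 0, 2, 1, 5, 6, 4]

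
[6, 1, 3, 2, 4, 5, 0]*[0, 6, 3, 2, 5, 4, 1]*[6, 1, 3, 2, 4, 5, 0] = [1, 0, 3, 2, 5, 4, 6]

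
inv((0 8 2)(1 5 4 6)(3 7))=(0 2 8)(1 6 4 5)(3 7)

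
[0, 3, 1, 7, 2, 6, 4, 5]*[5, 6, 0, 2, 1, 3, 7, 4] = [5, 2, 6, 4, 0, 7, 1, 3]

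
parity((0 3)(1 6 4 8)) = even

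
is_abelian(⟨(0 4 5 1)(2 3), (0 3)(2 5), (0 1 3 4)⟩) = no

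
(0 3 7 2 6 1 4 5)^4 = (0 6)(1 3)(2 5)(4 7)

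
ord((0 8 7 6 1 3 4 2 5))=9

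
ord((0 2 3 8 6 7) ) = 6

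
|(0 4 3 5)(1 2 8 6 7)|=20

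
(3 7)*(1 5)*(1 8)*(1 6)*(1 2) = (1 5 8 6 2)(3 7)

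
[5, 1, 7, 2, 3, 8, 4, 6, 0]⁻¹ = [8, 1, 3, 4, 6, 0, 7, 2, 5]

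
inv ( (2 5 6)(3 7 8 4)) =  (2 6 5)(3 4 8 7)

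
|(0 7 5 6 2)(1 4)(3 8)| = 10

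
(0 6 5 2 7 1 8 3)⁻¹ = (0 3 8 1 7 2 5 6)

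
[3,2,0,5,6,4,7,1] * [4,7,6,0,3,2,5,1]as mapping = [0→0,1→6,2→4,3→2,4→5,5→3,6→1,7→7]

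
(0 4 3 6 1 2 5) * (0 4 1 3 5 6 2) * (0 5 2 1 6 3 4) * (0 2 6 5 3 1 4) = (0 5 2 1 3 4 6) 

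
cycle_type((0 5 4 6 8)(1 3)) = 2.5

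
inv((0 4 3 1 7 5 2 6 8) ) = (0 8 6 2 5 7 1 3 4) 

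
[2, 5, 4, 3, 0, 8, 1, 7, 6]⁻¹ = [4, 6, 0, 3, 2, 1, 8, 7, 5]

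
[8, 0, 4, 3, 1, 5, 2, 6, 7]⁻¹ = [1, 4, 6, 3, 2, 5, 7, 8, 0]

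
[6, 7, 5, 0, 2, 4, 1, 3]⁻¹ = [3, 6, 4, 7, 5, 2, 0, 1]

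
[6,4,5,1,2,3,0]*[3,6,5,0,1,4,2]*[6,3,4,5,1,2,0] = [4,3,1,0,2,6,5] 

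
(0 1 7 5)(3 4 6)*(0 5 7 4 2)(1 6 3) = (0 6 1 4 3 2)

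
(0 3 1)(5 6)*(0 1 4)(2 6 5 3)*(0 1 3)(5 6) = (0 2 5 6)(1 3 4)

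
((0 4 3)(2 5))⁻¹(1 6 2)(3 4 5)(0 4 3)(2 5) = (0 3 2)(1 6 5)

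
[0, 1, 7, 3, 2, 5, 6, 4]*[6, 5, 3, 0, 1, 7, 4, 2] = [6, 5, 2, 0, 3, 7, 4, 1]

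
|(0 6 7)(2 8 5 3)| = 12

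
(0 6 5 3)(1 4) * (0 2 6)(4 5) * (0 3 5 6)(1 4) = (0 3 2)(1 6)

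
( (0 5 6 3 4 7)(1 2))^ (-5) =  (0 5 6 3 4 7)(1 2)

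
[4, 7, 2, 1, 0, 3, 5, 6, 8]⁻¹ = [4, 3, 2, 5, 0, 6, 7, 1, 8]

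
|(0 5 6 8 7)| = 5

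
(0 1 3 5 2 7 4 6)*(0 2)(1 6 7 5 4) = (0 6 2 5)(1 3 4 7)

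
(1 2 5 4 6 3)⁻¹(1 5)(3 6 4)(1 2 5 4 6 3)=(1 3 6)(2 4)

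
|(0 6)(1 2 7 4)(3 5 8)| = 12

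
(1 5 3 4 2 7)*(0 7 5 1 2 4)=(0 7 2 5 3)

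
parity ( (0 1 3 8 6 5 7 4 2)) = even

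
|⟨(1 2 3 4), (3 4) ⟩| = 24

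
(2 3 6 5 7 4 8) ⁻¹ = (2 8 4 7 5 6 3) 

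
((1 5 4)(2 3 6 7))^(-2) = (1 5 4)(2 6)(3 7)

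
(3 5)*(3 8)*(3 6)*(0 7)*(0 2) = (0 7 2)(3 5 8 6)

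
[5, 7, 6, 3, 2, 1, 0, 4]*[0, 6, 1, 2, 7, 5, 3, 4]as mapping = [0→5, 1→4, 2→3, 3→2, 4→1, 5→6, 6→0, 7→7]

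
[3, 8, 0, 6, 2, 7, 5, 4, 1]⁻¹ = [2, 8, 4, 0, 7, 6, 3, 5, 1]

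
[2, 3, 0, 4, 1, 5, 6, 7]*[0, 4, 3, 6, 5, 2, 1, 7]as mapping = [0→3, 1→6, 2→0, 3→5, 4→4, 5→2, 6→1, 7→7]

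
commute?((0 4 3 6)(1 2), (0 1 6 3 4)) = no:(0 4 3 6)(1 2)*(0 1 6 3 4) = (1 2 6), (0 1 6 3 4)*(0 4 3 6)(1 2) = (0 2 1)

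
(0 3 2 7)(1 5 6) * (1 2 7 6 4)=(0 3 7)(1 5 4)(2 6)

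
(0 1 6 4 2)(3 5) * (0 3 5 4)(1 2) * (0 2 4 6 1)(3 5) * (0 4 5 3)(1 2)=(0 5)(1 2 3 6)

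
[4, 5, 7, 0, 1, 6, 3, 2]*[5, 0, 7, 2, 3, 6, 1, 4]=[3, 6, 4, 5, 0, 1, 2, 7]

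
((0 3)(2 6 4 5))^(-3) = (0 3)(2 6 4 5)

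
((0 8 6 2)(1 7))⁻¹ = (0 2 6 8)(1 7)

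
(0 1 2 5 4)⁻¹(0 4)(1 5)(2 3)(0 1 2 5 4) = (0 1)(2 4)(3 5)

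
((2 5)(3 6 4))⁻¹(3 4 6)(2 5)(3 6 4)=(3 4 6)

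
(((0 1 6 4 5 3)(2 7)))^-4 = (0 6 5)(1 4 3)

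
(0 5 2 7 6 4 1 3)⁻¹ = (0 3 1 4 6 7 2 5)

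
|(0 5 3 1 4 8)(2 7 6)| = 6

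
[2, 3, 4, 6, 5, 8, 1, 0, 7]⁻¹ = [7, 6, 0, 1, 2, 4, 3, 8, 5]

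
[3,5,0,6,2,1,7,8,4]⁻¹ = [2,5,4,0,8,1,3,6,7]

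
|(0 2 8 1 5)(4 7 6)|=15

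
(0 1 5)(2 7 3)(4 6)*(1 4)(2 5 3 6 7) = (0 4 7 6 1 3 5)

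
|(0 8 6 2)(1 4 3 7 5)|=20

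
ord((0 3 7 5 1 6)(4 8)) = 6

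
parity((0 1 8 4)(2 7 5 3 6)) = odd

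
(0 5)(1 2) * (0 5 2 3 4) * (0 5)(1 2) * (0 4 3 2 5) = (0 1 2 5 4)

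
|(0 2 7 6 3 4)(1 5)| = 6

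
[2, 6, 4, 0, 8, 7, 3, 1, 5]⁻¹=[3, 7, 0, 6, 2, 8, 1, 5, 4]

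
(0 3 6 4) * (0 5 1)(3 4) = (0 4 5 1)(3 6)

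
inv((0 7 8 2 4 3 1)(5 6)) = (0 1 3 4 2 8 7)(5 6)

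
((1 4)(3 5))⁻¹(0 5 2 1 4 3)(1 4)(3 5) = (0 3 2 4 1 5)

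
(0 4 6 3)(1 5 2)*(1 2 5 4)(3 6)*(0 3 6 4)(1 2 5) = (0 2 5 1)(4 6)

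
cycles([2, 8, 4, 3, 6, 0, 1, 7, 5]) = (0 2 4 6 1 8 5)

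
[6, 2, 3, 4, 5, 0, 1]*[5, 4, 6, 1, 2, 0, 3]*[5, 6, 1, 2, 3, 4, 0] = [2, 0, 6, 1, 5, 4, 3]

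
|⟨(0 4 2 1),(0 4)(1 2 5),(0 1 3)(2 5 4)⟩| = 720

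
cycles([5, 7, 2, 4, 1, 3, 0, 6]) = (0 5 3 4 1 7 6)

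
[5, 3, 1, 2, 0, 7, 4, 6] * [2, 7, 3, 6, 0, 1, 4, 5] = [1, 6, 7, 3, 2, 5, 0, 4]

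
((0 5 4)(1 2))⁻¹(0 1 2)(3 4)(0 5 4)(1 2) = (0 3)(1 5 2)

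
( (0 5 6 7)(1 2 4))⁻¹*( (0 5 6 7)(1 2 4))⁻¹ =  (0 6)(1 2 4)(5 7)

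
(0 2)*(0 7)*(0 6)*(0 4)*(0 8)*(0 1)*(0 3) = (0 2 7 6 4 8 1 3)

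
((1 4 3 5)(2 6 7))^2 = (1 3)(2 7 6)(4 5)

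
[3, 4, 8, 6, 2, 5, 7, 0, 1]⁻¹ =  [7, 8, 4, 0, 1, 5, 3, 6, 2]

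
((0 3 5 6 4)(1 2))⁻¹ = (0 4 6 5 3)(1 2)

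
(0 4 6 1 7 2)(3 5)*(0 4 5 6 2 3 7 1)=(0 5 7 3 6)(2 4)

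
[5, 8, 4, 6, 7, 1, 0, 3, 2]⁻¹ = [6, 5, 8, 7, 2, 0, 3, 4, 1]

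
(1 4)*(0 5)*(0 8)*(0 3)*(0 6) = (0 5 8 3 6)(1 4)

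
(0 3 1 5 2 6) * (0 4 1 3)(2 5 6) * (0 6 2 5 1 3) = (0 6 4 3)(1 2 5)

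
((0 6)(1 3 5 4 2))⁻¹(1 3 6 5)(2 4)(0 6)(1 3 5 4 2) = (0 4 3 5)(1 2)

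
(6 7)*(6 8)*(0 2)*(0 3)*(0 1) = (0 2 3 1)(6 7 8)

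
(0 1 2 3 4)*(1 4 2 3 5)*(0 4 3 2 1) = (0 3 1 2 5)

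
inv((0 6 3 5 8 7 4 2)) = (0 2 4 7 8 5 3 6)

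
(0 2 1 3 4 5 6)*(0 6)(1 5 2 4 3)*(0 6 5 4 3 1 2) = (0 3 1 2 4)(5 6)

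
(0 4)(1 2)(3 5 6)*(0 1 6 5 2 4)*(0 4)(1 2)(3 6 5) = (0 4 2 5 3 1)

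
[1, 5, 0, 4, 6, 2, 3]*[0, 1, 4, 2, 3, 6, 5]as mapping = [0→1, 1→6, 2→0, 3→3, 4→5, 5→4, 6→2]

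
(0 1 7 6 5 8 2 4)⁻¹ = (0 4 2 8 5 6 7 1)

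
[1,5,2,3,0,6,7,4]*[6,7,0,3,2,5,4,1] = [7,5,0,3,6,4,1,2]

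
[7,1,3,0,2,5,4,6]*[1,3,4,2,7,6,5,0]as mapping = [0→0,1→3,2→2,3→1,4→4,5→6,6→7,7→5]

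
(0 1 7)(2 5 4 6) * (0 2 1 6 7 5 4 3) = (0 6 1 5 3)(2 4 7)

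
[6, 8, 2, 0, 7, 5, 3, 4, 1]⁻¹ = [3, 8, 2, 6, 7, 5, 0, 4, 1]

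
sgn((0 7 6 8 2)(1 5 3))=1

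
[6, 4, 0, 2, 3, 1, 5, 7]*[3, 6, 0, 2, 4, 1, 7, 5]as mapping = [0→7, 1→4, 2→3, 3→0, 4→2, 5→6, 6→1, 7→5]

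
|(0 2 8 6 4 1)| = 6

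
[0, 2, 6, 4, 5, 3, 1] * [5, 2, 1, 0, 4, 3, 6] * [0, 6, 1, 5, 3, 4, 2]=[4, 6, 2, 3, 5, 0, 1]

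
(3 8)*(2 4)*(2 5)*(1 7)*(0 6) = (0 6) (1 7) (2 4 5) (3 8) 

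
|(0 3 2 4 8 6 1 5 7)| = 9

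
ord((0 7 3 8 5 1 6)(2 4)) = 14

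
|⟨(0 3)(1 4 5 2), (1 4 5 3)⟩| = 720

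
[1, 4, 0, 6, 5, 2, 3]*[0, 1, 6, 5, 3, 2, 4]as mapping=[0→1, 1→3, 2→0, 3→4, 4→2, 5→6, 6→5]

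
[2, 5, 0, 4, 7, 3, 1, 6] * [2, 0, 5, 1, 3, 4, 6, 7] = [5, 4, 2, 3, 7, 1, 0, 6]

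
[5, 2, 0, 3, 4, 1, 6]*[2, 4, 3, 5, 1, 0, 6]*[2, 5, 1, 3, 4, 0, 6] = [2, 3, 1, 0, 5, 4, 6]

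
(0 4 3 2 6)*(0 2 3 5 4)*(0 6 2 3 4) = (0 6 3 4 5)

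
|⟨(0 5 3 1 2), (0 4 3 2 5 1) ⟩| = 720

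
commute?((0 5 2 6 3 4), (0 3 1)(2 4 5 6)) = no:(0 5 2 6 3 4) * (0 3 1)(2 4 5 6) = (0 6 1)(3 5 4), (0 3 1)(2 4 5 6) * (0 5 2 6 3 4) = (0 4 2)(1 5 3)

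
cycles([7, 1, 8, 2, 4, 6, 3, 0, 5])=(0 7) (2 8 5 6 3) 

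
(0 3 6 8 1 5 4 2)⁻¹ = (0 2 4 5 1 8 6 3)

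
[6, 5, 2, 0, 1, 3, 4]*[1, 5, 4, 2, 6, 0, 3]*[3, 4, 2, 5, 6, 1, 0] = [5, 3, 6, 4, 1, 2, 0]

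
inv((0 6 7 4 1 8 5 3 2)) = (0 2 3 5 8 1 4 7 6)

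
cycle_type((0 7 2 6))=4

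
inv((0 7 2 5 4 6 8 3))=(0 3 8 6 4 5 2 7)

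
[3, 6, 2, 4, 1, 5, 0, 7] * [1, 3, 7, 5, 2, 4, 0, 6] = [5, 0, 7, 2, 3, 4, 1, 6]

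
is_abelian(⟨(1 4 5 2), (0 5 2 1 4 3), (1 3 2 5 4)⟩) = no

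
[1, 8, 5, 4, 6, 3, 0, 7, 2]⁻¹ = [6, 0, 8, 5, 3, 2, 4, 7, 1]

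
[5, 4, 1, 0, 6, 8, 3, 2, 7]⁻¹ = [3, 2, 7, 6, 1, 0, 4, 8, 5]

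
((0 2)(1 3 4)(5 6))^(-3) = (0 2)(5 6)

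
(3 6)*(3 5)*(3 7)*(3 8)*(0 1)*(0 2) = (0 1 2)(3 6 5 7 8)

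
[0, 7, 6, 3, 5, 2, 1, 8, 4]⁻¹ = [0, 6, 5, 3, 8, 4, 2, 1, 7]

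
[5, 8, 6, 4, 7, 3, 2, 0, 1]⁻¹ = [7, 8, 6, 5, 3, 0, 2, 4, 1]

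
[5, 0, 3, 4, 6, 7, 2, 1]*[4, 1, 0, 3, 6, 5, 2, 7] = [5, 4, 3, 6, 2, 7, 0, 1]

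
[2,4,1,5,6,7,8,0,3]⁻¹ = [7,2,0,8,1,3,4,5,6]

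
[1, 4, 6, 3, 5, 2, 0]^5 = [6, 0, 5, 3, 1, 4, 2]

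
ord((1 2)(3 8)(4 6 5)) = 6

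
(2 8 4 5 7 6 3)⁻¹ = (2 3 6 7 5 4 8)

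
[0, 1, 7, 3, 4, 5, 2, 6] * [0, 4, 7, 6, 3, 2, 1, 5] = [0, 4, 5, 6, 3, 2, 7, 1]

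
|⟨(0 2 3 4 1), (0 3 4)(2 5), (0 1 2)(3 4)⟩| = 720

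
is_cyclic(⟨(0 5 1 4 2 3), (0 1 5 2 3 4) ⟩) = no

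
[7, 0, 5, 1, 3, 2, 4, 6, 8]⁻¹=[1, 3, 5, 4, 6, 2, 7, 0, 8]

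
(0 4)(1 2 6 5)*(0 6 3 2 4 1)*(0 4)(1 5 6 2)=(0 5 4 2 3 1)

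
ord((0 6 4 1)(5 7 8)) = 12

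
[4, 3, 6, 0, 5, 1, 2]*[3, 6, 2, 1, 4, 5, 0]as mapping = [0→4, 1→1, 2→0, 3→3, 4→5, 5→6, 6→2]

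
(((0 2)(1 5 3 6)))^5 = (0 2)(1 5 3 6)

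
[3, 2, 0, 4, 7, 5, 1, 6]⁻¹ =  [2, 6, 1, 0, 3, 5, 7, 4]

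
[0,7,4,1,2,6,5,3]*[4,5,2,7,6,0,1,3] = [4,3,6,5,2,1,0,7]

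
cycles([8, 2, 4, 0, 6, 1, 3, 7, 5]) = (0 8 5 1 2 4 6 3)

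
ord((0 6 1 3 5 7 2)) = 7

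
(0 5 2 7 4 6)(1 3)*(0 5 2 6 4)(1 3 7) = (0 2 1 7)(5 6)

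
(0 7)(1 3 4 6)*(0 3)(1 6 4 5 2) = (0 7 3 5 2 1)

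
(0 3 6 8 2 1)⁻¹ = (0 1 2 8 6 3)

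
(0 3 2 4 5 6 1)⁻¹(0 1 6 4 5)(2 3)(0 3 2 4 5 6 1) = (0 1 5 6 3)(2 4)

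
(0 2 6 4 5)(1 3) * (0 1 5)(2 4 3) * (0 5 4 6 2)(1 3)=(0 6 1)(3 4 5)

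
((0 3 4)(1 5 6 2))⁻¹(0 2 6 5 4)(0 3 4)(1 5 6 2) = (0 3 1 2 6)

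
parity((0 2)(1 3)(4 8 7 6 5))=even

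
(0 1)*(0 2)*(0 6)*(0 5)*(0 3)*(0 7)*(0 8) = (0 1 2 6 5 3 7 8)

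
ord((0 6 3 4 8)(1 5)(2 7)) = 10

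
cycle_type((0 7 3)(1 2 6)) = 3^2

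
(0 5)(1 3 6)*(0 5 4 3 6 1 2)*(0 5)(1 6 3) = (0 4 1 3 6 2 5)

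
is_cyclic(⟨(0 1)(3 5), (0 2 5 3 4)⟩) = no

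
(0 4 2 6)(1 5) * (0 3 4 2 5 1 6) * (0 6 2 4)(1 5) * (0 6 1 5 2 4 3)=(0 3 6)(1 2)(4 5)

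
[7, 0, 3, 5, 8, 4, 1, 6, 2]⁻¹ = [1, 6, 8, 2, 5, 3, 7, 0, 4]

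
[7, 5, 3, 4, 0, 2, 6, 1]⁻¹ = [4, 7, 5, 2, 3, 1, 6, 0]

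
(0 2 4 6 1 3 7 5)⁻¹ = (0 5 7 3 1 6 4 2)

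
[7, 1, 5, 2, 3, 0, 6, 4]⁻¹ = [5, 1, 3, 4, 7, 2, 6, 0]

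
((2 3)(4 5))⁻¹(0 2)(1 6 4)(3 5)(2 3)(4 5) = (0 3)(1 6 5)(2 4)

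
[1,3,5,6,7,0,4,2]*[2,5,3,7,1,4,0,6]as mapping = [0→5,1→7,2→4,3→0,4→6,5→2,6→1,7→3]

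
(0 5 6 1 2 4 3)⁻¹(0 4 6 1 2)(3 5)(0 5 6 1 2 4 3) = (0 6)(1 2 4 5 3)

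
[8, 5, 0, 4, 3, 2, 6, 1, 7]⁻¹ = [2, 7, 5, 4, 3, 1, 6, 8, 0]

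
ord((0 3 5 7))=4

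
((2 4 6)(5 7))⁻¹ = (2 6 4)(5 7)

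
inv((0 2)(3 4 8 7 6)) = (0 2)(3 6 7 8 4)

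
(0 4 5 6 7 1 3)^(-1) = (0 3 1 7 6 5 4)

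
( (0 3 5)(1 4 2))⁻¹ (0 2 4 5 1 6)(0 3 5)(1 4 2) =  (0 4 6 3 1 2)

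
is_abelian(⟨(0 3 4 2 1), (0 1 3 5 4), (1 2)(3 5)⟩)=no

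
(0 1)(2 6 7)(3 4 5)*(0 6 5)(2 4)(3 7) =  (0 1 6 3 2 5 7 4)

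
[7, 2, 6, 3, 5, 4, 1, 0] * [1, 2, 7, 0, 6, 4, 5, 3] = [3, 7, 5, 0, 4, 6, 2, 1]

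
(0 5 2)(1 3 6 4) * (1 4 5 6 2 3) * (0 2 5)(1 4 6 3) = (0 3 5 1 4 6)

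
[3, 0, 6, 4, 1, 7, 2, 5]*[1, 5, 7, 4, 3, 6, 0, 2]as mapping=[0→4, 1→1, 2→0, 3→3, 4→5, 5→2, 6→7, 7→6]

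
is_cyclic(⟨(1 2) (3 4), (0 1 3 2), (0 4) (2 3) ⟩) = no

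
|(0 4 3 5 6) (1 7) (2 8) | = 10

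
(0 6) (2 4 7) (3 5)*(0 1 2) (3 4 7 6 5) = (0 5 4 6 1 2 7) 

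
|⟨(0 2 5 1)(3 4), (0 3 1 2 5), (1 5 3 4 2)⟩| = 360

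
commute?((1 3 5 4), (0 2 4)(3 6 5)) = no:(1 3 5 4) * (0 2 4)(3 6 5) = (0 2 4 1 6 5), (0 2 4)(3 6 5) * (1 3 5 4) = (0 2 1 3 6 4)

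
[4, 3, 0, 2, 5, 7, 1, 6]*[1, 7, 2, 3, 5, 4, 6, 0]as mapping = [0→5, 1→3, 2→1, 3→2, 4→4, 5→0, 6→7, 7→6]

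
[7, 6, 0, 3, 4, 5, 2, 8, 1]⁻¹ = [2, 8, 6, 3, 4, 5, 1, 0, 7]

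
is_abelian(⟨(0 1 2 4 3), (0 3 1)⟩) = no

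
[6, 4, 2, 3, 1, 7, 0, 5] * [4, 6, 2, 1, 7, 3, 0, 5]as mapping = [0→0, 1→7, 2→2, 3→1, 4→6, 5→5, 6→4, 7→3]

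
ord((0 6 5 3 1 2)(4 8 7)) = 6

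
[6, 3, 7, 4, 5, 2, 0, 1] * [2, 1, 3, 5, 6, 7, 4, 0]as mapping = [0→4, 1→5, 2→0, 3→6, 4→7, 5→3, 6→2, 7→1]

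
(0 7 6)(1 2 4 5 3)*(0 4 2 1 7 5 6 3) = (0 5)(3 7)(4 6)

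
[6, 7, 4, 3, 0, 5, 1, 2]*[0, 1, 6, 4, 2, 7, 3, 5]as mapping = [0→3, 1→5, 2→2, 3→4, 4→0, 5→7, 6→1, 7→6]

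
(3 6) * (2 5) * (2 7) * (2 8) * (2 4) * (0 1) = (0 1)(2 5 7 8 4)(3 6)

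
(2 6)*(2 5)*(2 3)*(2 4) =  (2 6 5 3 4)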